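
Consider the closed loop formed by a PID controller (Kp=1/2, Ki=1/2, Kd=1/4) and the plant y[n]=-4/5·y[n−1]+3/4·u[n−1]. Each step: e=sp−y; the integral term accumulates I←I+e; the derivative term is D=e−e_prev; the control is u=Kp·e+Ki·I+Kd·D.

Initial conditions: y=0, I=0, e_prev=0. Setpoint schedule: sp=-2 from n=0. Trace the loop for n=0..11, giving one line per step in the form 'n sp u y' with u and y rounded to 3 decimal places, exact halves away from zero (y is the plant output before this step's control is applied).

0 -2 -2.500 0.000
1 -2 -0.656 -1.875
2 -2 -4.791 1.008
3 -2 1.185 -4.400
4 -2 -9.977 4.408
5 -2 8.293 -11.009
6 -2 -23.602 15.027
7 -2 30.332 -29.724
8 -2 -62.308 46.528
9 -2 95.592 -83.953
10 -2 -174.564 138.856
11 -2 286.791 -242.008

(exact arithmetic carried between steps; '≈' marks a value shown rounded to 6 d.p. or computed from one; I and e_prev carry over from the previous line; the table rounds u and y to 3 d.p., halves away from zero)
n=0: y=0, sp=-2, e=sp−y=-2; I=-2, D=e−e_prev=-2; u=1/2·(-2)+1/2·(-2)+1/4·(-2)=-2.5; next y=-4/5·0+3/4·(-2.5)=-1.875
n=1: y=-1.875, sp=-2, e=sp−y=-0.125; I=-2.125, D=e−e_prev=1.875; u=1/2·(-0.125)+1/2·(-2.125)+1/4·1.875=-0.65625; next y=-4/5·(-1.875)+3/4·(-0.65625)≈1.007813
n=2: y≈1.007813, sp=-2, e=sp−y≈-3.007813; I≈-5.132813, D=e−e_prev≈-2.882813; u=1/2·(-3.007813)+1/2·(-5.132813)+1/4·(-2.882813)≈-4.791016; next y=-4/5·1.007813+3/4·(-4.791016)≈-4.399512
n=3: y≈-4.399512, sp=-2, e=sp−y≈2.399512; I≈-2.733301, D=e−e_prev≈5.407324; u=1/2·2.399512+1/2·(-2.733301)+1/4·5.407324≈1.184937; next y=-4/5·(-4.399512)+3/4·1.184937≈4.408312
n=4: y≈4.408312, sp=-2, e=sp−y≈-6.408312; I≈-9.141613, D=e−e_prev≈-8.807823; u=1/2·(-6.408312)+1/2·(-9.141613)+1/4·(-8.807823)≈-9.976918; next y=-4/5·4.408312+3/4·(-9.976918)≈-11.009338
n=5: y≈-11.009338, sp=-2, e=sp−y≈9.009338; I≈-0.132275, D=e−e_prev≈15.417650; u=1/2·9.009338+1/2·(-0.132275)+1/4·15.417650≈8.292944; next y=-4/5·(-11.009338)+3/4·8.292944≈15.027178
n=6: y≈15.027178, sp=-2, e=sp−y≈-17.027178; I≈-17.159453, D=e−e_prev≈-26.036516; u=1/2·(-17.027178)+1/2·(-17.159453)+1/4·(-26.036516)≈-23.602445; next y=-4/5·15.027178+3/4·(-23.602445)≈-29.723576
n=7: y≈-29.723576, sp=-2, e=sp−y≈27.723576; I≈10.564123, D=e−e_prev≈44.750755; u=1/2·27.723576+1/2·10.564123+1/4·44.750755≈30.331539; next y=-4/5·(-29.723576)+3/4·30.331539≈46.527515
n=8: y≈46.527515, sp=-2, e=sp−y≈-48.527515; I≈-37.963392, D=e−e_prev≈-76.251091; u=1/2·(-48.527515)+1/2·(-37.963392)+1/4·(-76.251091)≈-62.308226; next y=-4/5·46.527515+3/4·(-62.308226)≈-83.953182
n=9: y≈-83.953182, sp=-2, e=sp−y≈81.953182; I≈43.989790, D=e−e_prev≈130.480697; u=1/2·81.953182+1/2·43.989790+1/4·130.480697≈95.591660; next y=-4/5·(-83.953182)+3/4·95.591660≈138.856290
n=10: y≈138.856290, sp=-2, e=sp−y≈-140.856290; I≈-96.866500, D=e−e_prev≈-222.809472; u=1/2·(-140.856290)+1/2·(-96.866500)+1/4·(-222.809472)≈-174.563763; next y=-4/5·138.856290+3/4·(-174.563763)≈-242.007854
n=11: y≈-242.007854, sp=-2, e=sp−y≈240.007854; I≈143.141354, D=e−e_prev≈380.864145; u=1/2·240.007854+1/2·143.141354+1/4·380.864145≈286.790640; next y=-4/5·(-242.007854)+3/4·286.790640≈408.699264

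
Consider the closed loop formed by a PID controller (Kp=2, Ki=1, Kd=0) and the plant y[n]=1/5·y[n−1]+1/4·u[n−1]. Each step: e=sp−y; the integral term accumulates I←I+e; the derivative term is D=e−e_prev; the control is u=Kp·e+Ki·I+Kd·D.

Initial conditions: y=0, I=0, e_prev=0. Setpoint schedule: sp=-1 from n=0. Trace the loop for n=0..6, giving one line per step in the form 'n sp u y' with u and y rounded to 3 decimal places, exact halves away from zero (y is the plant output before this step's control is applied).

0 -1 -3.000 0.000
1 -1 -1.750 -0.750
2 -1 -2.488 -0.588
3 -1 -2.444 -0.739
4 -1 -2.646 -0.759
5 -1 -2.724 -0.813
6 -1 -2.820 -0.844

(exact arithmetic carried between steps; '≈' marks a value shown rounded to 6 d.p. or computed from one; I and e_prev carry over from the previous line; the table rounds u and y to 3 d.p., halves away from zero)
n=0: y=0, sp=-1, e=sp−y=-1; I=-1, D=e−e_prev=-1; u=2·(-1)+1·(-1)+0·(-1)=-3; next y=1/5·0+1/4·(-3)=-0.75
n=1: y=-0.75, sp=-1, e=sp−y=-0.25; I=-1.25, D=e−e_prev=0.75; u=2·(-0.25)+1·(-1.25)+0·0.75=-1.75; next y=1/5·(-0.75)+1/4·(-1.75)=-0.5875
n=2: y=-0.5875, sp=-1, e=sp−y=-0.4125; I=-1.6625, D=e−e_prev=-0.1625; u=2·(-0.4125)+1·(-1.6625)+0·(-0.1625)=-2.4875; next y=1/5·(-0.5875)+1/4·(-2.4875)=-0.739375
n=3: y=-0.739375, sp=-1, e=sp−y=-0.260625; I=-1.923125, D=e−e_prev=0.151875; u=2·(-0.260625)+1·(-1.923125)+0·0.151875=-2.444375; next y=1/5·(-0.739375)+1/4·(-2.444375)≈-0.758969
n=4: y≈-0.758969, sp=-1, e=sp−y≈-0.241031; I≈-2.164156, D=e−e_prev≈0.019594; u=2·(-0.241031)+1·(-2.164156)+0·0.019594≈-2.646219; next y=1/5·(-0.758969)+1/4·(-2.646219)≈-0.813348
n=5: y≈-0.813348, sp=-1, e=sp−y≈-0.186652; I≈-2.350808, D=e−e_prev≈0.054380; u=2·(-0.186652)+1·(-2.350808)+0·0.054380≈-2.724111; next y=1/5·(-0.813348)+1/4·(-2.724111)≈-0.843697
n=6: y≈-0.843697, sp=-1, e=sp−y≈-0.156303; I≈-2.507110, D=e−e_prev≈0.030349; u=2·(-0.156303)+1·(-2.507110)+0·0.030349≈-2.819716; next y=1/5·(-0.843697)+1/4·(-2.819716)≈-0.873668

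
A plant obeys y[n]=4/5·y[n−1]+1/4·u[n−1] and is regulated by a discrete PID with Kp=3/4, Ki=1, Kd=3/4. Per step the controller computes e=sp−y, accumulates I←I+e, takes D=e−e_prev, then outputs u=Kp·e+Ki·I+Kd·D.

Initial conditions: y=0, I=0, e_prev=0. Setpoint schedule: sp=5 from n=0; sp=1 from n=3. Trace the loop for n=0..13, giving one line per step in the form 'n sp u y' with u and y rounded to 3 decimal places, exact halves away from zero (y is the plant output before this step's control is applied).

(exact arithmetic carried between steps; '≈' marks a value shown rounded to 6 d.p. or computed from one; I and e_prev carry over from the previous line; the table rounds u and y to 3 d.p., halves away from zero)
n=0: y=0, sp=5, e=sp−y=5; I=5, D=e−e_prev=5; u=3/4·5+1·5+3/4·5=12.5; next y=4/5·0+1/4·12.5=3.125
n=1: y=3.125, sp=5, e=sp−y=1.875; I=6.875, D=e−e_prev=-3.125; u=3/4·1.875+1·6.875+3/4·(-3.125)=5.9375; next y=4/5·3.125+1/4·5.9375=3.984375
n=2: y=3.984375, sp=5, e=sp−y=1.015625; I=7.890625, D=e−e_prev=-0.859375; u=3/4·1.015625+1·7.890625+3/4·(-0.859375)≈8.007813; next y=4/5·3.984375+1/4·8.007813≈5.189453
n=3: y≈5.189453, sp=1, e=sp−y≈-4.189453; I≈3.701172, D=e−e_prev≈-5.205078; u=3/4·(-4.189453)+1·3.701172+3/4·(-5.205078)≈-3.344727; next y=4/5·5.189453+1/4·(-3.344727)≈3.315381
n=4: y≈3.315381, sp=1, e=sp−y≈-2.315381; I≈1.385791, D=e−e_prev≈1.874072; u=3/4·(-2.315381)+1·1.385791+3/4·1.874072≈1.054810; next y=4/5·3.315381+1/4·1.054810≈2.916007
n=5: y≈2.916007, sp=1, e=sp−y≈-1.916007; I≈-0.530216, D=e−e_prev≈0.399374; u=3/4·(-1.916007)+1·(-0.530216)+3/4·0.399374≈-1.667691; next y=4/5·2.916007+1/4·(-1.667691)≈1.915883
n=6: y≈1.915883, sp=1, e=sp−y≈-0.915883; I≈-1.446099, D=e−e_prev≈1.000124; u=3/4·(-0.915883)+1·(-1.446099)+3/4·1.000124≈-1.382918; next y=4/5·1.915883+1/4·(-1.382918)≈1.186977
n=7: y≈1.186977, sp=1, e=sp−y≈-0.186977; I≈-1.633076, D=e−e_prev≈0.728906; u=3/4·(-0.186977)+1·(-1.633076)+3/4·0.728906≈-1.226629; next y=4/5·1.186977+1/4·(-1.226629)≈0.642924
n=8: y≈0.642924, sp=1, e=sp−y≈0.357076; I≈-1.276000, D=e−e_prev≈0.544053; u=3/4·0.357076+1·(-1.276000)+3/4·0.544053≈-0.600154; next y=4/5·0.642924+1/4·(-0.600154)≈0.364301
n=9: y≈0.364301, sp=1, e=sp−y≈0.635699; I≈-0.640301, D=e−e_prev≈0.278623; u=3/4·0.635699+1·(-0.640301)+3/4·0.278623≈0.045441; next y=4/5·0.364301+1/4·0.045441≈0.302801
n=10: y≈0.302801, sp=1, e=sp−y≈0.697199; I≈0.056898, D=e−e_prev≈0.061500; u=3/4·0.697199+1·0.056898+3/4·0.061500≈0.625922; next y=4/5·0.302801+1/4·0.625922≈0.398721
n=11: y≈0.398721, sp=1, e=sp−y≈0.601279; I≈0.658177, D=e−e_prev≈-0.095920; u=3/4·0.601279+1·0.658177+3/4·(-0.095920)≈1.037195; next y=4/5·0.398721+1/4·1.037195≈0.578276
n=12: y≈0.578276, sp=1, e=sp−y≈0.421724; I≈1.079901, D=e−e_prev≈-0.179555; u=3/4·0.421724+1·1.079901+3/4·(-0.179555)≈1.261528; next y=4/5·0.578276+1/4·1.261528≈0.778003
n=13: y≈0.778003, sp=1, e=sp−y≈0.221997; I≈1.301898, D=e−e_prev≈-0.199727; u=3/4·0.221997+1·1.301898+3/4·(-0.199727)≈1.318601; next y=4/5·0.778003+1/4·1.318601≈0.952052

0 5 12.500 0.000
1 5 5.938 3.125
2 5 8.008 3.984
3 1 -3.345 5.189
4 1 1.055 3.315
5 1 -1.668 2.916
6 1 -1.383 1.916
7 1 -1.227 1.187
8 1 -0.600 0.643
9 1 0.045 0.364
10 1 0.626 0.303
11 1 1.037 0.399
12 1 1.262 0.578
13 1 1.319 0.778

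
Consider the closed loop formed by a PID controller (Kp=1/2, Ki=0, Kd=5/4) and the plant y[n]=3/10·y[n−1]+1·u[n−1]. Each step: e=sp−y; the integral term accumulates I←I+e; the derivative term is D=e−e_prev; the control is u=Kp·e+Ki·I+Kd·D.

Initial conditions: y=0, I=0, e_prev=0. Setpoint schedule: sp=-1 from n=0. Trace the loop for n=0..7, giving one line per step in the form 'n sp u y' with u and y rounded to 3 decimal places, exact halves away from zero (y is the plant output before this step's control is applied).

(exact arithmetic carried between steps; '≈' marks a value shown rounded to 6 d.p. or computed from one; I and e_prev carry over from the previous line; the table rounds u and y to 3 d.p., halves away from zero)
n=0: y=0, sp=-1, e=sp−y=-1; I=-1, D=e−e_prev=-1; u=1/2·(-1)+0·(-1)+5/4·(-1)=-1.75; next y=3/10·0+1·(-1.75)=-1.75
n=1: y=-1.75, sp=-1, e=sp−y=0.75; I=-0.25, D=e−e_prev=1.75; u=1/2·0.75+0·(-0.25)+5/4·1.75=2.5625; next y=3/10·(-1.75)+1·2.5625=2.0375
n=2: y=2.0375, sp=-1, e=sp−y=-3.0375; I=-3.2875, D=e−e_prev=-3.7875; u=1/2·(-3.0375)+0·(-3.2875)+5/4·(-3.7875)=-6.253125; next y=3/10·2.0375+1·(-6.253125)=-5.641875
n=3: y=-5.641875, sp=-1, e=sp−y=4.641875; I=1.354375, D=e−e_prev=7.679375; u=1/2·4.641875+0·1.354375+5/4·7.679375≈11.920156; next y=3/10·(-5.641875)+1·11.920156≈10.227594
n=4: y≈10.227594, sp=-1, e=sp−y≈-11.227594; I≈-9.873219, D=e−e_prev≈-15.869469; u=1/2·(-11.227594)+0·(-9.873219)+5/4·(-15.869469)≈-25.450633; next y=3/10·10.227594+1·(-25.450633)≈-22.382355
n=5: y≈-22.382355, sp=-1, e=sp−y≈21.382355; I≈11.509136, D=e−e_prev≈32.609948; u=1/2·21.382355+0·11.509136+5/4·32.609948≈51.453613; next y=3/10·(-22.382355)+1·51.453613≈44.738906
n=6: y≈44.738906, sp=-1, e=sp−y≈-45.738906; I≈-34.229771, D=e−e_prev≈-67.121261; u=1/2·(-45.738906)+0·(-34.229771)+5/4·(-67.121261)≈-106.771030; next y=3/10·44.738906+1·(-106.771030)≈-93.349358
n=7: y≈-93.349358, sp=-1, e=sp−y≈92.349358; I≈58.119587, D=e−e_prev≈138.088264; u=1/2·92.349358+0·58.119587+5/4·138.088264≈218.785009; next y=3/10·(-93.349358)+1·218.785009≈190.780202

0 -1 -1.750 0.000
1 -1 2.563 -1.750
2 -1 -6.253 2.038
3 -1 11.920 -5.642
4 -1 -25.451 10.228
5 -1 51.454 -22.382
6 -1 -106.771 44.739
7 -1 218.785 -93.349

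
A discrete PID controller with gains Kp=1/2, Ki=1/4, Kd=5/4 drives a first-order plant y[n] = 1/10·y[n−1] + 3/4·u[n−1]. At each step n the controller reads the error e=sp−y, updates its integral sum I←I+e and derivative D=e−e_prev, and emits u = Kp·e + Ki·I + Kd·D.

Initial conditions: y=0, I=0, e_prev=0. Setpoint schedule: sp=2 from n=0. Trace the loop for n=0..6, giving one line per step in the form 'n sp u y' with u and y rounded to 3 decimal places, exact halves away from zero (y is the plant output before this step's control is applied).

0 2 4.000 0.000
1 2 -4.000 3.000
2 2 10.900 -2.700
3 2 -16.260 7.905
4 2 34.139 -11.405
5 2 -58.383 24.464
6 2 112.446 -41.341

(exact arithmetic carried between steps; '≈' marks a value shown rounded to 6 d.p. or computed from one; I and e_prev carry over from the previous line; the table rounds u and y to 3 d.p., halves away from zero)
n=0: y=0, sp=2, e=sp−y=2; I=2, D=e−e_prev=2; u=1/2·2+1/4·2+5/4·2=4; next y=1/10·0+3/4·4=3
n=1: y=3, sp=2, e=sp−y=-1; I=1, D=e−e_prev=-3; u=1/2·(-1)+1/4·1+5/4·(-3)=-4; next y=1/10·3+3/4·(-4)=-2.7
n=2: y=-2.7, sp=2, e=sp−y=4.7; I=5.7, D=e−e_prev=5.7; u=1/2·4.7+1/4·5.7+5/4·5.7=10.9; next y=1/10·(-2.7)+3/4·10.9=7.905
n=3: y=7.905, sp=2, e=sp−y=-5.905; I=-0.205, D=e−e_prev=-10.605; u=1/2·(-5.905)+1/4·(-0.205)+5/4·(-10.605)=-16.26; next y=1/10·7.905+3/4·(-16.26)=-11.4045
n=4: y=-11.4045, sp=2, e=sp−y=13.4045; I=13.1995, D=e−e_prev=19.3095; u=1/2·13.4045+1/4·13.1995+5/4·19.3095=34.139; next y=1/10·(-11.4045)+3/4·34.139=24.4638
n=5: y=24.4638, sp=2, e=sp−y=-22.4638; I=-9.2643, D=e−e_prev=-35.8683; u=1/2·(-22.4638)+1/4·(-9.2643)+5/4·(-35.8683)=-58.38335; next y=1/10·24.4638+3/4·(-58.38335)≈-41.341133
n=6: y≈-41.341133, sp=2, e=sp−y≈43.341133; I≈34.076833, D=e−e_prev≈65.804933; u=1/2·43.341133+1/4·34.076833+5/4·65.804933≈112.44594; next y=1/10·(-41.341133)+3/4·112.44594≈80.200342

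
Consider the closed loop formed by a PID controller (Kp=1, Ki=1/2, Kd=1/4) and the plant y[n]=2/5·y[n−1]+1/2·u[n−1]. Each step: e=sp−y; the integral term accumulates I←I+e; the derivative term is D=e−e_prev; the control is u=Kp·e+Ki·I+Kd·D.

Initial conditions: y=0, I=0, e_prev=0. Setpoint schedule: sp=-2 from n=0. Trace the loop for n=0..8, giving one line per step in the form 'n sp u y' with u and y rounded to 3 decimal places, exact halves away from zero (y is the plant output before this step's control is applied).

0 -2 -3.500 0.000
1 -2 -0.938 -1.750
2 -2 -2.517 -1.169
3 -2 -1.812 -1.726
4 -2 -2.315 -1.597
5 -2 -2.135 -1.796
6 -2 -2.305 -1.786
7 -2 -2.268 -1.867
8 -2 -2.330 -1.881

(exact arithmetic carried between steps; '≈' marks a value shown rounded to 6 d.p. or computed from one; I and e_prev carry over from the previous line; the table rounds u and y to 3 d.p., halves away from zero)
n=0: y=0, sp=-2, e=sp−y=-2; I=-2, D=e−e_prev=-2; u=1·(-2)+1/2·(-2)+1/4·(-2)=-3.5; next y=2/5·0+1/2·(-3.5)=-1.75
n=1: y=-1.75, sp=-2, e=sp−y=-0.25; I=-2.25, D=e−e_prev=1.75; u=1·(-0.25)+1/2·(-2.25)+1/4·1.75=-0.9375; next y=2/5·(-1.75)+1/2·(-0.9375)=-1.16875
n=2: y=-1.16875, sp=-2, e=sp−y=-0.83125; I=-3.08125, D=e−e_prev=-0.58125; u=1·(-0.83125)+1/2·(-3.08125)+1/4·(-0.58125)≈-2.517188; next y=2/5·(-1.16875)+1/2·(-2.517188)≈-1.726094
n=3: y≈-1.726094, sp=-2, e=sp−y≈-0.273906; I≈-3.355156, D=e−e_prev≈0.557344; u=1·(-0.273906)+1/2·(-3.355156)+1/4·0.557344≈-1.812148; next y=2/5·(-1.726094)+1/2·(-1.812148)≈-1.596512
n=4: y≈-1.596512, sp=-2, e=sp−y≈-0.403488; I≈-3.758645, D=e−e_prev≈-0.129582; u=1·(-0.403488)+1/2·(-3.758645)+1/4·(-0.129582)≈-2.315206; next y=2/5·(-1.596512)+1/2·(-2.315206)≈-1.796208
n=5: y≈-1.796208, sp=-2, e=sp−y≈-0.203792; I≈-3.962437, D=e−e_prev≈0.199696; u=1·(-0.203792)+1/2·(-3.962437)+1/4·0.199696≈-2.135087; next y=2/5·(-1.796208)+1/2·(-2.135087)≈-1.786026
n=6: y≈-1.786026, sp=-2, e=sp−y≈-0.213974; I≈-4.176410, D=e−e_prev≈-0.010181; u=1·(-0.213974)+1/2·(-4.176410)+1/4·(-0.010181)≈-2.304724; next y=2/5·(-1.786026)+1/2·(-2.304724)≈-1.866773
n=7: y≈-1.866773, sp=-2, e=sp−y≈-0.133227; I≈-4.309638, D=e−e_prev≈0.080746; u=1·(-0.133227)+1/2·(-4.309638)+1/4·0.080746≈-2.267860; next y=2/5·(-1.866773)+1/2·(-2.267860)≈-1.880639
n=8: y≈-1.880639, sp=-2, e=sp−y≈-0.119361; I≈-4.428999, D=e−e_prev≈0.013866; u=1·(-0.119361)+1/2·(-4.428999)+1/4·0.013866≈-2.330394; next y=2/5·(-1.880639)+1/2·(-2.330394)≈-1.917453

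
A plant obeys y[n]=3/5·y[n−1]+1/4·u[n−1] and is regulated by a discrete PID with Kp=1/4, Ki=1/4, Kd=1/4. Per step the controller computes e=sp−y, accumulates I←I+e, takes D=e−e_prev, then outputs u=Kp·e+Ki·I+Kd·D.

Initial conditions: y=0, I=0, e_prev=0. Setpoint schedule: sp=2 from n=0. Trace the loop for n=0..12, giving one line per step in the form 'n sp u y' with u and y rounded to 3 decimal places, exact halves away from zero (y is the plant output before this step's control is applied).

0 2 1.500 0.000
1 2 1.219 0.375
2 2 1.603 0.530
3 2 1.867 0.718
4 2 2.100 0.898
5 2 2.296 1.064
6 2 2.460 1.212
7 2 2.597 1.343
8 2 2.710 1.455
9 2 2.802 1.550
10 2 2.878 1.631
11 2 2.940 1.698
12 2 2.991 1.754

(exact arithmetic carried between steps; '≈' marks a value shown rounded to 6 d.p. or computed from one; I and e_prev carry over from the previous line; the table rounds u and y to 3 d.p., halves away from zero)
n=0: y=0, sp=2, e=sp−y=2; I=2, D=e−e_prev=2; u=1/4·2+1/4·2+1/4·2=1.5; next y=3/5·0+1/4·1.5=0.375
n=1: y=0.375, sp=2, e=sp−y=1.625; I=3.625, D=e−e_prev=-0.375; u=1/4·1.625+1/4·3.625+1/4·(-0.375)=1.21875; next y=3/5·0.375+1/4·1.21875≈0.529688
n=2: y≈0.529688, sp=2, e=sp−y≈1.470313; I≈5.095313, D=e−e_prev≈-0.154688; u=1/4·1.470313+1/4·5.095313+1/4·(-0.154688)≈1.602734; next y=3/5·0.529688+1/4·1.602734≈0.718496
n=3: y≈0.718496, sp=2, e=sp−y≈1.281504; I≈6.376816, D=e−e_prev≈-0.188809; u=1/4·1.281504+1/4·6.376816+1/4·(-0.188809)≈1.867378; next y=3/5·0.718496+1/4·1.867378≈0.897942
n=4: y≈0.897942, sp=2, e=sp−y≈1.102058; I≈7.478874, D=e−e_prev≈-0.179446; u=1/4·1.102058+1/4·7.478874+1/4·(-0.179446)≈2.100372; next y=3/5·0.897942+1/4·2.100372≈1.063858
n=5: y≈1.063858, sp=2, e=sp−y≈0.936142; I≈8.415016, D=e−e_prev≈-0.165916; u=1/4·0.936142+1/4·8.415016+1/4·(-0.165916)≈2.296310; next y=3/5·1.063858+1/4·2.296310≈1.212393
n=6: y≈1.212393, sp=2, e=sp−y≈0.787607; I≈9.202624, D=e−e_prev≈-0.148534; u=1/4·0.787607+1/4·9.202624+1/4·(-0.148534)≈2.460424; next y=3/5·1.212393+1/4·2.460424≈1.342542
n=7: y≈1.342542, sp=2, e=sp−y≈0.657458; I≈9.860082, D=e−e_prev≈-0.130149; u=1/4·0.657458+1/4·9.860082+1/4·(-0.130149)≈2.596848; next y=3/5·1.342542+1/4·2.596848≈1.454737
n=8: y≈1.454737, sp=2, e=sp−y≈0.545263; I≈10.405345, D=e−e_prev≈-0.112195; u=1/4·0.545263+1/4·10.405345+1/4·(-0.112195)≈2.709603; next y=3/5·1.454737+1/4·2.709603≈1.550243
n=9: y≈1.550243, sp=2, e=sp−y≈0.449757; I≈10.855102, D=e−e_prev≈-0.095506; u=1/4·0.449757+1/4·10.855102+1/4·(-0.095506)≈2.802338; next y=3/5·1.550243+1/4·2.802338≈1.630730
n=10: y≈1.630730, sp=2, e=sp−y≈0.369270; I≈11.224372, D=e−e_prev≈-0.080487; u=1/4·0.369270+1/4·11.224372+1/4·(-0.080487)≈2.878289; next y=3/5·1.630730+1/4·2.878289≈1.698010
n=11: y≈1.698010, sp=2, e=sp−y≈0.301990; I≈11.526362, D=e−e_prev≈-0.067280; u=1/4·0.301990+1/4·11.526362+1/4·(-0.067280)≈2.940268; next y=3/5·1.698010+1/4·2.940268≈1.753873
n=12: y≈1.753873, sp=2, e=sp−y≈0.246127; I≈11.772488, D=e−e_prev≈-0.055863; u=1/4·0.246127+1/4·11.772488+1/4·(-0.055863)≈2.990688; next y=3/5·1.753873+1/4·2.990688≈1.799996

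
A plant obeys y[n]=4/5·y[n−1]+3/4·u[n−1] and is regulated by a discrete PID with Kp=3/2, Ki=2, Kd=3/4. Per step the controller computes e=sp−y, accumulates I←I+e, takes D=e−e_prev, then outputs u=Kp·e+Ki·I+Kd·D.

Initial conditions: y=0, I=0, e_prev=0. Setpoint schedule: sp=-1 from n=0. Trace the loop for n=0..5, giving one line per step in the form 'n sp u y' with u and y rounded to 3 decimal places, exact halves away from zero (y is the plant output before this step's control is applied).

0 -1 -4.250 0.000
1 -1 8.047 -3.188
2 -1 -18.328 3.485
3 -1 39.088 -10.958
4 -1 -85.736 20.550
5 -1 185.546 -47.862

(exact arithmetic carried between steps; '≈' marks a value shown rounded to 6 d.p. or computed from one; I and e_prev carry over from the previous line; the table rounds u and y to 3 d.p., halves away from zero)
n=0: y=0, sp=-1, e=sp−y=-1; I=-1, D=e−e_prev=-1; u=3/2·(-1)+2·(-1)+3/4·(-1)=-4.25; next y=4/5·0+3/4·(-4.25)=-3.1875
n=1: y=-3.1875, sp=-1, e=sp−y=2.1875; I=1.1875, D=e−e_prev=3.1875; u=3/2·2.1875+2·1.1875+3/4·3.1875=8.046875; next y=4/5·(-3.1875)+3/4·8.046875≈3.485156
n=2: y≈3.485156, sp=-1, e=sp−y≈-4.485156; I≈-3.297656, D=e−e_prev≈-6.672656; u=3/2·(-4.485156)+2·(-3.297656)+3/4·(-6.672656)≈-18.327539; next y=4/5·3.485156+3/4·(-18.327539)≈-10.957529
n=3: y≈-10.957529, sp=-1, e=sp−y≈9.957529; I≈6.659873, D=e−e_prev≈14.442686; u=3/2·9.957529+2·6.659873+3/4·14.442686≈39.088054; next y=4/5·(-10.957529)+3/4·39.088054≈20.550017
n=4: y≈20.550017, sp=-1, e=sp−y≈-21.550017; I≈-14.890144, D=e−e_prev≈-31.507547; u=3/2·(-21.550017)+2·(-14.890144)+3/4·(-31.507547)≈-85.735974; next y=4/5·20.550017+3/4·(-85.735974)≈-47.861967
n=5: y≈-47.861967, sp=-1, e=sp−y≈46.861967; I≈31.971823, D=e−e_prev≈68.411984; u=3/2·46.861967+2·31.971823+3/4·68.411984≈185.545583; next y=4/5·(-47.861967)+3/4·185.545583≈100.869614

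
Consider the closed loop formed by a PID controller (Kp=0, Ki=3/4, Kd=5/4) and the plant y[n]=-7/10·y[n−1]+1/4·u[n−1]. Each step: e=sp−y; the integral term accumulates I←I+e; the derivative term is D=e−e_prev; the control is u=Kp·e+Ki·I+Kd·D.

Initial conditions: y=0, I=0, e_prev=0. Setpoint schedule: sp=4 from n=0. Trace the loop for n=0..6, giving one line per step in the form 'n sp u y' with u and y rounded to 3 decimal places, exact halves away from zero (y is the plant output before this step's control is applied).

(exact arithmetic carried between steps; '≈' marks a value shown rounded to 6 d.p. or computed from one; I and e_prev carry over from the previous line; the table rounds u and y to 3 d.p., halves away from zero)
n=0: y=0, sp=4, e=sp−y=4; I=4, D=e−e_prev=4; u=0·4+3/4·4+5/4·4=8; next y=-7/10·0+1/4·8=2
n=1: y=2, sp=4, e=sp−y=2; I=6, D=e−e_prev=-2; u=0·2+3/4·6+5/4·(-2)=2; next y=-7/10·2+1/4·2=-0.9
n=2: y=-0.9, sp=4, e=sp−y=4.9; I=10.9, D=e−e_prev=2.9; u=0·4.9+3/4·10.9+5/4·2.9=11.8; next y=-7/10·(-0.9)+1/4·11.8=3.58
n=3: y=3.58, sp=4, e=sp−y=0.42; I=11.32, D=e−e_prev=-4.48; u=0·0.42+3/4·11.32+5/4·(-4.48)=2.89; next y=-7/10·3.58+1/4·2.89=-1.7835
n=4: y=-1.7835, sp=4, e=sp−y=5.7835; I=17.1035, D=e−e_prev=5.3635; u=0·5.7835+3/4·17.1035+5/4·5.3635=19.532; next y=-7/10·(-1.7835)+1/4·19.532=6.13145
n=5: y=6.13145, sp=4, e=sp−y=-2.13145; I=14.97205, D=e−e_prev=-7.91495; u=0·(-2.13145)+3/4·14.97205+5/4·(-7.91495)=1.33535; next y=-7/10·6.13145+1/4·1.33535≈-3.958178
n=6: y≈-3.958178, sp=4, e=sp−y≈7.958178; I≈22.930228, D=e−e_prev≈10.089628; u=0·7.958178+3/4·22.930228+5/4·10.089628≈29.809705; next y=-7/10·(-3.958178)+1/4·29.809705≈10.223151

0 4 8.000 0.000
1 4 2.000 2.000
2 4 11.800 -0.900
3 4 2.890 3.580
4 4 19.532 -1.784
5 4 1.335 6.131
6 4 29.810 -3.958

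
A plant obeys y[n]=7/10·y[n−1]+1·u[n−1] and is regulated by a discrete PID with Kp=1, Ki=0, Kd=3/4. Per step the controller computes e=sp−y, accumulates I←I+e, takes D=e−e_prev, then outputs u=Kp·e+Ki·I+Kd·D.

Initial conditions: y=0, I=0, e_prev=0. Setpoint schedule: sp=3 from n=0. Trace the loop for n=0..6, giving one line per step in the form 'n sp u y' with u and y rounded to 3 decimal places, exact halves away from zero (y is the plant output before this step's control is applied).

(exact arithmetic carried between steps; '≈' marks a value shown rounded to 6 d.p. or computed from one; I and e_prev carry over from the previous line; the table rounds u and y to 3 d.p., halves away from zero)
n=0: y=0, sp=3, e=sp−y=3; I=3, D=e−e_prev=3; u=1·3+0·3+3/4·3=5.25; next y=7/10·0+1·5.25=5.25
n=1: y=5.25, sp=3, e=sp−y=-2.25; I=0.75, D=e−e_prev=-5.25; u=1·(-2.25)+0·0.75+3/4·(-5.25)=-6.1875; next y=7/10·5.25+1·(-6.1875)=-2.5125
n=2: y=-2.5125, sp=3, e=sp−y=5.5125; I=6.2625, D=e−e_prev=7.7625; u=1·5.5125+0·6.2625+3/4·7.7625=11.334375; next y=7/10·(-2.5125)+1·11.334375=9.575625
n=3: y=9.575625, sp=3, e=sp−y=-6.575625; I=-0.313125, D=e−e_prev=-12.088125; u=1·(-6.575625)+0·(-0.313125)+3/4·(-12.088125)≈-15.641719; next y=7/10·9.575625+1·(-15.641719)≈-8.938781
n=4: y≈-8.938781, sp=3, e=sp−y≈11.938781; I≈11.625656, D=e−e_prev≈18.514406; u=1·11.938781+0·11.625656+3/4·18.514406≈25.824586; next y=7/10·(-8.938781)+1·25.824586≈19.567439
n=5: y≈19.567439, sp=3, e=sp−y≈-16.567439; I≈-4.941783, D=e−e_prev≈-28.506220; u=1·(-16.567439)+0·(-4.941783)+3/4·(-28.506220)≈-37.947104; next y=7/10·19.567439+1·(-37.947104)≈-24.249897
n=6: y≈-24.249897, sp=3, e=sp−y≈27.249897; I≈22.308114, D=e−e_prev≈43.817336; u=1·27.249897+0·22.308114+3/4·43.817336≈60.112899; next y=7/10·(-24.249897)+1·60.112899≈43.137971

0 3 5.250 0.000
1 3 -6.188 5.250
2 3 11.334 -2.513
3 3 -15.642 9.576
4 3 25.825 -8.939
5 3 -37.947 19.567
6 3 60.113 -24.250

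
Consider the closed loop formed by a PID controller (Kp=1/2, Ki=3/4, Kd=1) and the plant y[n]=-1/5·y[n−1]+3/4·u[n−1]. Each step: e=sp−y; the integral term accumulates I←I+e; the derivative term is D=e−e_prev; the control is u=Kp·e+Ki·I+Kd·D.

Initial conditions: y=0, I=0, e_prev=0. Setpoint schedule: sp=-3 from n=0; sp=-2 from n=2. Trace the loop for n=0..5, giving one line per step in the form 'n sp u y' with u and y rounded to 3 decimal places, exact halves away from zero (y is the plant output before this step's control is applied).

(exact arithmetic carried between steps; '≈' marks a value shown rounded to 6 d.p. or computed from one; I and e_prev carry over from the previous line; the table rounds u and y to 3 d.p., halves away from zero)
n=0: y=0, sp=-3, e=sp−y=-3; I=-3, D=e−e_prev=-3; u=1/2·(-3)+3/4·(-3)+1·(-3)=-6.75; next y=-1/5·0+3/4·(-6.75)=-5.0625
n=1: y=-5.0625, sp=-3, e=sp−y=2.0625; I=-0.9375, D=e−e_prev=5.0625; u=1/2·2.0625+3/4·(-0.9375)+1·5.0625=5.390625; next y=-1/5·(-5.0625)+3/4·5.390625≈5.055469
n=2: y≈5.055469, sp=-2, e=sp−y≈-7.055469; I≈-7.992969, D=e−e_prev≈-9.117969; u=1/2·(-7.055469)+3/4·(-7.992969)+1·(-9.117969)≈-18.640430; next y=-1/5·5.055469+3/4·(-18.640430)≈-14.991416
n=3: y≈-14.991416, sp=-2, e=sp−y≈12.991416; I≈4.998447, D=e−e_prev≈20.046885; u=1/2·12.991416+3/4·4.998447+1·20.046885≈30.291428; next y=-1/5·(-14.991416)+3/4·30.291428≈25.716854
n=4: y≈25.716854, sp=-2, e=sp−y≈-27.716854; I≈-22.718407, D=e−e_prev≈-40.708270; u=1/2·(-27.716854)+3/4·(-22.718407)+1·(-40.708270)≈-71.605503; next y=-1/5·25.716854+3/4·(-71.605503)≈-58.847498
n=5: y≈-58.847498, sp=-2, e=sp−y≈56.847498; I≈34.129091, D=e−e_prev≈84.564352; u=1/2·56.847498+3/4·34.129091+1·84.564352≈138.584920; next y=-1/5·(-58.847498)+3/4·138.584920≈115.708189

0 -3 -6.750 0.000
1 -3 5.391 -5.063
2 -2 -18.640 5.055
3 -2 30.291 -14.991
4 -2 -71.606 25.717
5 -2 138.585 -58.847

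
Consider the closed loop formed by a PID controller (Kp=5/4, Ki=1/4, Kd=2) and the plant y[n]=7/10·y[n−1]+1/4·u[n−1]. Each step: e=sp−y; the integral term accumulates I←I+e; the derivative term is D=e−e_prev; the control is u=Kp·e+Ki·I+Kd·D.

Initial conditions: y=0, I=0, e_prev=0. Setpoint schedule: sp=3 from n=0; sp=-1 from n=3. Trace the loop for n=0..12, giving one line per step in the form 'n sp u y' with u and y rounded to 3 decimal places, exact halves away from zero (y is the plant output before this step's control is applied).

0 3 10.500 0.000
1 3 -3.938 2.625
2 3 7.608 0.853
3 -1 -15.160 2.499
4 -1 11.146 -2.041
5 -1 -9.569 1.358
6 -1 6.438 -1.442
7 -1 -6.198 0.600
8 -1 3.539 -1.129
9 -1 -4.170 0.094
10 -1 1.752 -0.976
11 -1 -2.954 -0.246
12 -1 0.646 -0.910

(exact arithmetic carried between steps; '≈' marks a value shown rounded to 6 d.p. or computed from one; I and e_prev carry over from the previous line; the table rounds u and y to 3 d.p., halves away from zero)
n=0: y=0, sp=3, e=sp−y=3; I=3, D=e−e_prev=3; u=5/4·3+1/4·3+2·3=10.5; next y=7/10·0+1/4·10.5=2.625
n=1: y=2.625, sp=3, e=sp−y=0.375; I=3.375, D=e−e_prev=-2.625; u=5/4·0.375+1/4·3.375+2·(-2.625)=-3.9375; next y=7/10·2.625+1/4·(-3.9375)=0.853125
n=2: y=0.853125, sp=3, e=sp−y=2.146875; I=5.521875, D=e−e_prev=1.771875; u=5/4·2.146875+1/4·5.521875+2·1.771875≈7.607813; next y=7/10·0.853125+1/4·7.607813≈2.499141
n=3: y≈2.499141, sp=-1, e=sp−y≈-3.499141; I≈2.022734, D=e−e_prev≈-5.646016; u=5/4·(-3.499141)+1/4·2.022734+2·(-5.646016)≈-15.160273; next y=7/10·2.499141+1/4·(-15.160273)≈-2.040670
n=4: y≈-2.040670, sp=-1, e=sp−y≈1.040670; I≈3.063404, D=e−e_prev≈4.539811; u=5/4·1.040670+1/4·3.063404+2·4.539811≈11.146310; next y=7/10·(-2.040670)+1/4·11.146310≈1.358108
n=5: y≈1.358108, sp=-1, e=sp−y≈-2.358108; I≈0.705296, D=e−e_prev≈-3.398778; u=5/4·(-2.358108)+1/4·0.705296+2·(-3.398778)≈-9.568868; next y=7/10·1.358108+1/4·(-9.568868)≈-1.441541
n=6: y≈-1.441541, sp=-1, e=sp−y≈0.441541; I≈1.146837, D=e−e_prev≈2.799650; u=5/4·0.441541+1/4·1.146837+2·2.799650≈6.437935; next y=7/10·(-1.441541)+1/4·6.437935≈0.600405
n=7: y≈0.600405, sp=-1, e=sp−y≈-1.600405; I≈-0.453568, D=e−e_prev≈-2.041946; u=5/4·(-1.600405)+1/4·(-0.453568)+2·(-2.041946)≈-6.197790; next y=7/10·0.600405+1/4·(-6.197790)≈-1.129164
n=8: y≈-1.129164, sp=-1, e=sp−y≈0.129164; I≈-0.324404, D=e−e_prev≈1.729569; u=5/4·0.129164+1/4·(-0.324404)+2·1.729569≈3.539492; next y=7/10·(-1.129164)+1/4·3.539492≈0.094458
n=9: y≈0.094458, sp=-1, e=sp−y≈-1.094458; I≈-1.418862, D=e−e_prev≈-1.223622; u=5/4·(-1.094458)+1/4·(-1.418862)+2·(-1.223622)≈-4.170033; next y=7/10·0.094458+1/4·(-4.170033)≈-0.976387
n=10: y≈-0.976387, sp=-1, e=sp−y≈-0.023613; I≈-1.442474, D=e−e_prev≈1.070846; u=5/4·(-0.023613)+1/4·(-1.442474)+2·1.070846≈1.751557; next y=7/10·(-0.976387)+1/4·1.751557≈-0.245582
n=11: y≈-0.245582, sp=-1, e=sp−y≈-0.754418; I≈-2.196893, D=e−e_prev≈-0.730806; u=5/4·(-0.754418)+1/4·(-2.196893)+2·(-0.730806)≈-2.953857; next y=7/10·(-0.245582)+1/4·(-2.953857)≈-0.910372
n=12: y≈-0.910372, sp=-1, e=sp−y≈-0.089628; I≈-2.286521, D=e−e_prev≈0.664790; u=5/4·(-0.089628)+1/4·(-2.286521)+2·0.664790≈0.645913; next y=7/10·(-0.910372)+1/4·0.645913≈-0.475782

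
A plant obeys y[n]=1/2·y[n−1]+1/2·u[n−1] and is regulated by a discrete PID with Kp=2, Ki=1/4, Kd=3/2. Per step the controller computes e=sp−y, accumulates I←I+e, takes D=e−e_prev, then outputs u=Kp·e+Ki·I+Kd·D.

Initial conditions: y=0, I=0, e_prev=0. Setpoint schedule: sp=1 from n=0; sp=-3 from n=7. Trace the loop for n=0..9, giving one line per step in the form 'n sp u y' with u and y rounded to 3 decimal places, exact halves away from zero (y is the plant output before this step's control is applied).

(exact arithmetic carried between steps; '≈' marks a value shown rounded to 6 d.p. or computed from one; I and e_prev carry over from the previous line; the table rounds u and y to 3 d.p., halves away from zero)
n=0: y=0, sp=1, e=sp−y=1; I=1, D=e−e_prev=1; u=2·1+1/4·1+3/2·1=3.75; next y=1/2·0+1/2·3.75=1.875
n=1: y=1.875, sp=1, e=sp−y=-0.875; I=0.125, D=e−e_prev=-1.875; u=2·(-0.875)+1/4·0.125+3/2·(-1.875)=-4.53125; next y=1/2·1.875+1/2·(-4.53125)=-1.328125
n=2: y=-1.328125, sp=1, e=sp−y=2.328125; I=2.453125, D=e−e_prev=3.203125; u=2·2.328125+1/4·2.453125+3/2·3.203125≈10.074219; next y=1/2·(-1.328125)+1/2·10.074219≈4.373047
n=3: y≈4.373047, sp=1, e=sp−y≈-3.373047; I≈-0.919922, D=e−e_prev≈-5.701172; u=2·(-3.373047)+1/4·(-0.919922)+3/2·(-5.701172)≈-15.527832; next y=1/2·4.373047+1/2·(-15.527832)≈-5.577393
n=4: y≈-5.577393, sp=1, e=sp−y≈6.577393; I≈5.657471, D=e−e_prev≈9.950439; u=2·6.577393+1/4·5.657471+3/2·9.950439≈29.494812; next y=1/2·(-5.577393)+1/2·29.494812≈11.958710
n=5: y≈11.958710, sp=1, e=sp−y≈-10.958710; I≈-5.301239, D=e−e_prev≈-17.536102; u=2·(-10.958710)+1/4·(-5.301239)+3/2·(-17.536102)≈-49.546883; next y=1/2·11.958710+1/2·(-49.546883)≈-18.794086
n=6: y≈-18.794086, sp=1, e=sp−y≈19.794086; I≈14.492847, D=e−e_prev≈30.752796; u=2·19.794086+1/4·14.492847+3/2·30.752796≈89.340579; next y=1/2·(-18.794086)+1/2·89.340579≈35.273246
n=7: y≈35.273246, sp=-3, e=sp−y≈-38.273246; I≈-23.780399, D=e−e_prev≈-58.067333; u=2·(-38.273246)+1/4·(-23.780399)+3/2·(-58.067333)≈-169.592591; next y=1/2·35.273246+1/2·(-169.592591)≈-67.159673
n=8: y≈-67.159673, sp=-3, e=sp−y≈64.159673; I≈40.379274, D=e−e_prev≈102.432919; u=2·64.159673+1/4·40.379274+3/2·102.432919≈292.063542; next y=1/2·(-67.159673)+1/2·292.063542≈112.451935
n=9: y≈112.451935, sp=-3, e=sp−y≈-115.451935; I≈-75.072661, D=e−e_prev≈-179.611607; u=2·(-115.451935)+1/4·(-75.072661)+3/2·(-179.611607)≈-519.089445; next y=1/2·112.451935+1/2·(-519.089445)≈-203.318755

0 1 3.750 0.000
1 1 -4.531 1.875
2 1 10.074 -1.328
3 1 -15.528 4.373
4 1 29.495 -5.577
5 1 -49.547 11.959
6 1 89.341 -18.794
7 -3 -169.593 35.273
8 -3 292.064 -67.160
9 -3 -519.089 112.452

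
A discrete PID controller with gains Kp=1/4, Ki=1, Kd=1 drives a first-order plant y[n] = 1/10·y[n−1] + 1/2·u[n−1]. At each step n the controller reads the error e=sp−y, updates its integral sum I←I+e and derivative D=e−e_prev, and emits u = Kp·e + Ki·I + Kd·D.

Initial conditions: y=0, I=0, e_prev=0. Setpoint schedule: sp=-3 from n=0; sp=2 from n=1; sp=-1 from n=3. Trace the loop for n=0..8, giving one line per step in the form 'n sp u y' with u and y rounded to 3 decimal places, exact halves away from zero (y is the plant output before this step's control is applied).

0 -3 -6.750 0.000
1 2 12.094 -3.375
2 2 -11.346 5.709
3 -1 11.605 -5.102
4 -1 -15.492 5.292
5 -1 16.755 -7.217
6 -1 -23.000 7.656
7 -1 24.595 -10.735
8 -1 -33.468 11.224

(exact arithmetic carried between steps; '≈' marks a value shown rounded to 6 d.p. or computed from one; I and e_prev carry over from the previous line; the table rounds u and y to 3 d.p., halves away from zero)
n=0: y=0, sp=-3, e=sp−y=-3; I=-3, D=e−e_prev=-3; u=1/4·(-3)+1·(-3)+1·(-3)=-6.75; next y=1/10·0+1/2·(-6.75)=-3.375
n=1: y=-3.375, sp=2, e=sp−y=5.375; I=2.375, D=e−e_prev=8.375; u=1/4·5.375+1·2.375+1·8.375=12.09375; next y=1/10·(-3.375)+1/2·12.09375=5.709375
n=2: y=5.709375, sp=2, e=sp−y=-3.709375; I=-1.334375, D=e−e_prev=-9.084375; u=1/4·(-3.709375)+1·(-1.334375)+1·(-9.084375)≈-11.346094; next y=1/10·5.709375+1/2·(-11.346094)≈-5.102109
n=3: y≈-5.102109, sp=-1, e=sp−y≈4.102109; I≈2.767734, D=e−e_prev≈7.811484; u=1/4·4.102109+1·2.767734+1·7.811484≈11.604746; next y=1/10·(-5.102109)+1/2·11.604746≈5.292162
n=4: y≈5.292162, sp=-1, e=sp−y≈-6.292162; I≈-3.524428, D=e−e_prev≈-10.394271; u=1/4·(-6.292162)+1·(-3.524428)+1·(-10.394271)≈-15.491740; next y=1/10·5.292162+1/2·(-15.491740)≈-7.216654
n=5: y≈-7.216654, sp=-1, e=sp−y≈6.216654; I≈2.692226, D=e−e_prev≈12.508816; u=1/4·6.216654+1·2.692226+1·12.508816≈16.755205; next y=1/10·(-7.216654)+1/2·16.755205≈7.655937
n=6: y≈7.655937, sp=-1, e=sp−y≈-8.655937; I≈-5.963711, D=e−e_prev≈-14.872591; u=1/4·(-8.655937)+1·(-5.963711)+1·(-14.872591)≈-23.000286; next y=1/10·7.655937+1/2·(-23.000286)≈-10.734549
n=7: y≈-10.734549, sp=-1, e=sp−y≈9.734549; I≈3.770838, D=e−e_prev≈18.390487; u=1/4·9.734549+1·3.770838+1·18.390487≈24.594962; next y=1/10·(-10.734549)+1/2·24.594962≈11.224026
n=8: y≈11.224026, sp=-1, e=sp−y≈-12.224026; I≈-8.453188, D=e−e_prev≈-21.958576; u=1/4·(-12.224026)+1·(-8.453188)+1·(-21.958576)≈-33.467770; next y=1/10·11.224026+1/2·(-33.467770)≈-15.611482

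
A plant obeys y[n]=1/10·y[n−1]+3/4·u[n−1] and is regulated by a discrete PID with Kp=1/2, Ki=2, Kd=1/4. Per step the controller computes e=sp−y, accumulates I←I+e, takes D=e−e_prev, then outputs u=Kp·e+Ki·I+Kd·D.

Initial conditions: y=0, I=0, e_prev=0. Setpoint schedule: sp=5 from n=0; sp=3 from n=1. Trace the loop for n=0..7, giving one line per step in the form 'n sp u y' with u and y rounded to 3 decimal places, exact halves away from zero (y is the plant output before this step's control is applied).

0 5 13.750 0.000
1 3 -11.359 10.313
2 3 26.046 -7.488
3 3 -29.681 18.786
4 3 53.028 -20.382
5 3 -69.815 37.732
6 3 112.630 -48.588
7 3 -158.329 79.614

(exact arithmetic carried between steps; '≈' marks a value shown rounded to 6 d.p. or computed from one; I and e_prev carry over from the previous line; the table rounds u and y to 3 d.p., halves away from zero)
n=0: y=0, sp=5, e=sp−y=5; I=5, D=e−e_prev=5; u=1/2·5+2·5+1/4·5=13.75; next y=1/10·0+3/4·13.75=10.3125
n=1: y=10.3125, sp=3, e=sp−y=-7.3125; I=-2.3125, D=e−e_prev=-12.3125; u=1/2·(-7.3125)+2·(-2.3125)+1/4·(-12.3125)=-11.359375; next y=1/10·10.3125+3/4·(-11.359375)≈-7.488281
n=2: y≈-7.488281, sp=3, e=sp−y≈10.488281; I≈8.175781, D=e−e_prev≈17.800781; u=1/2·10.488281+2·8.175781+1/4·17.800781≈26.045898; next y=1/10·(-7.488281)+3/4·26.045898≈18.785596
n=3: y≈18.785596, sp=3, e=sp−y≈-15.785596; I≈-7.609814, D=e−e_prev≈-26.273877; u=1/2·(-15.785596)+2·(-7.609814)+1/4·(-26.273877)≈-29.680896; next y=1/10·18.785596+3/4·(-29.680896)≈-20.382112
n=4: y≈-20.382112, sp=3, e=sp−y≈23.382112; I≈15.772298, D=e−e_prev≈39.167708; u=1/2·23.382112+2·15.772298+1/4·39.167708≈53.027579; next y=1/10·(-20.382112)+3/4·53.027579≈37.732473
n=5: y≈37.732473, sp=3, e=sp−y≈-34.732473; I≈-18.960175, D=e−e_prev≈-58.114586; u=1/2·(-34.732473)+2·(-18.960175)+1/4·(-58.114586)≈-69.815233; next y=1/10·37.732473+3/4·(-69.815233)≈-48.588178
n=6: y≈-48.588178, sp=3, e=sp−y≈51.588178; I≈32.628003, D=e−e_prev≈86.320651; u=1/2·51.588178+2·32.628003+1/4·86.320651≈112.630257; next y=1/10·(-48.588178)+3/4·112.630257≈79.613875
n=7: y≈79.613875, sp=3, e=sp−y≈-76.613875; I≈-43.985872, D=e−e_prev≈-128.202052; u=1/2·(-76.613875)+2·(-43.985872)+1/4·(-128.202052)≈-158.329195; next y=1/10·79.613875+3/4·(-158.329195)≈-110.785509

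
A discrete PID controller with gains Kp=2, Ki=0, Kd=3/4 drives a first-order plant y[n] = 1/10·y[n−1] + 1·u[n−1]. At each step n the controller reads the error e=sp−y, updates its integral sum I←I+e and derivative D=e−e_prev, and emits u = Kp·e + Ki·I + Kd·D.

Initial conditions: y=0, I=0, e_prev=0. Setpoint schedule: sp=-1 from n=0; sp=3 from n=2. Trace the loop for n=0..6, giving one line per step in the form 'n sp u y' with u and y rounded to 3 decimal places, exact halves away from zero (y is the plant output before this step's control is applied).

0 -1 -2.750 0.000
1 -1 5.563 -2.750
2 3 -7.603 5.288
3 3 29.420 -7.074
4 3 -78.266 28.713
5 3 234.869 -75.394
6 3 -675.703 227.330

(exact arithmetic carried between steps; '≈' marks a value shown rounded to 6 d.p. or computed from one; I and e_prev carry over from the previous line; the table rounds u and y to 3 d.p., halves away from zero)
n=0: y=0, sp=-1, e=sp−y=-1; I=-1, D=e−e_prev=-1; u=2·(-1)+0·(-1)+3/4·(-1)=-2.75; next y=1/10·0+1·(-2.75)=-2.75
n=1: y=-2.75, sp=-1, e=sp−y=1.75; I=0.75, D=e−e_prev=2.75; u=2·1.75+0·0.75+3/4·2.75=5.5625; next y=1/10·(-2.75)+1·5.5625=5.2875
n=2: y=5.2875, sp=3, e=sp−y=-2.2875; I=-1.5375, D=e−e_prev=-4.0375; u=2·(-2.2875)+0·(-1.5375)+3/4·(-4.0375)=-7.603125; next y=1/10·5.2875+1·(-7.603125)=-7.074375
n=3: y=-7.074375, sp=3, e=sp−y=10.074375; I=8.536875, D=e−e_prev=12.361875; u=2·10.074375+0·8.536875+3/4·12.361875≈29.420156; next y=1/10·(-7.074375)+1·29.420156≈28.712719
n=4: y≈28.712719, sp=3, e=sp−y≈-25.712719; I≈-17.175844, D=e−e_prev≈-35.787094; u=2·(-25.712719)+0·(-17.175844)+3/4·(-35.787094)≈-78.265758; next y=1/10·28.712719+1·(-78.265758)≈-75.394486
n=5: y≈-75.394486, sp=3, e=sp−y≈78.394486; I≈61.218642, D=e−e_prev≈104.107205; u=2·78.394486+0·61.218642+3/4·104.107205≈234.869375; next y=1/10·(-75.394486)+1·234.869375≈227.329927
n=6: y≈227.329927, sp=3, e=sp−y≈-224.329927; I≈-163.111285, D=e−e_prev≈-302.724413; u=2·(-224.329927)+0·(-163.111285)+3/4·(-302.724413)≈-675.703163; next y=1/10·227.329927+1·(-675.703163)≈-652.970170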